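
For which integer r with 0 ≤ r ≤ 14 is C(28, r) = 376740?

C(28,r) increases on 0 ≤ r ≤ 14. C(28,5) = 98280 and C(28,6) = 376740, so r = 6.

6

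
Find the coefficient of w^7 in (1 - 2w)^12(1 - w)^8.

-1866280

Coefficient of w^7 = Σ_{j} C(12,j)·(-2)^j·C(8,7-j)·(-1)^(7-j) for j from 0 to 7.
= (-8) + (-672) + (-14784) + (-123200) + (-443520) + (-709632) + (-473088) + (-101376) = -1866280.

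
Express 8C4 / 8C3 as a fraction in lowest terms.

5/4

C(n,k+1)/C(n,k) = (n−k)/(k+1) = (8−3)/(3+1) = 5/4.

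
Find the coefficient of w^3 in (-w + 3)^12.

-4330260

The general term is C(12,j)·(-w)^j·(3)^(12-j); the w^3 term has j = 3.
C(12,3) = 220.
Coefficient = C(12,3) · (-1)^3 · 3^9 = 220 · (-1) · 19683 = -4330260.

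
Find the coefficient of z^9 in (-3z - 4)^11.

The general term is C(11,j)·(-3z)^j·(-4)^(11-j); the z^9 term has j = 9.
C(11,9) = 55.
Coefficient = C(11,9) · (-3)^9 · (-4)^2 = 55 · (-19683) · 16 = -17321040.

-17321040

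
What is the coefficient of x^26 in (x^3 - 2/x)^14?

General term: C(14,j)·(x^3)^j·(-2/x)^(14-j), with x-exponent 3j − 1(14−j) = 4j − 14.
Set 4j − 14 = 26: j = 10.
C(14,10) = 1001; 1^10 = 1; (-2)^4 = 16.
Coefficient = 1001 · 1 · 16 = 16016.

16016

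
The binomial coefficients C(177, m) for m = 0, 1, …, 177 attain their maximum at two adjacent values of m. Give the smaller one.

For odd n = 177, C(177,m) peaks at m = (n−1)/2 and (n+1)/2; the smaller is 88.

88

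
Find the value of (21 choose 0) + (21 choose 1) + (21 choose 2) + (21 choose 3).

1562

1 + 21 + 210 + 1330 = 1562.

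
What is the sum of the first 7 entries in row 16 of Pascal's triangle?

1 + 16 + 120 + 560 + 1820 + 4368 + 8008 = 14893.

14893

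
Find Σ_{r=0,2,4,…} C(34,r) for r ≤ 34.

Half of (1+1)^34 + (1−1)^34 gives the even-index sum: 2^33 = 8589934592.

8589934592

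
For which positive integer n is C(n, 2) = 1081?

47

n(n−1)/2 = 1081 ⇒ n(n−1) = 2162. Since 47·46 = 2162, n = 47.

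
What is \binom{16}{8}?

C(16,8) = (16·15·14·13·12·11·10·9) / 8! = 518918400 / 40320 = 12870.

12870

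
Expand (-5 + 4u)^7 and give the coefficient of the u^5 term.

537600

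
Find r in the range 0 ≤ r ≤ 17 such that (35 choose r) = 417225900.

C(35,r) increases on 0 ≤ r ≤ 17. C(35,10) = 183579396 and C(35,11) = 417225900, so r = 11.

11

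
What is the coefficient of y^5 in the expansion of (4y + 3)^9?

10450944

The general term is C(9,j)·(4y)^j·(3)^(9-j); the y^5 term has j = 5.
C(9,5) = 126.
Coefficient = C(9,5) · 4^5 · 3^4 = 126 · 1024 · 81 = 10450944.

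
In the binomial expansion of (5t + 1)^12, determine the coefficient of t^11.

585937500

The general term is C(12,j)·(5t)^j·(1)^(12-j); the t^11 term has j = 11.
C(12,11) = 12.
Coefficient = C(12,11) · 5^11 = 12 · 48828125 = 585937500.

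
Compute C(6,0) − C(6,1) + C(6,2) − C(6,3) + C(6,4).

5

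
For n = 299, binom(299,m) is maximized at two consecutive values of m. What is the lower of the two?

149

For odd n = 299, C(299,m) peaks at m = (n−1)/2 and (n+1)/2; the lower is 149.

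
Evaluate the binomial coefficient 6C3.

C(6,3) = (6·5·4) / 3! = 120 / 6 = 20.

20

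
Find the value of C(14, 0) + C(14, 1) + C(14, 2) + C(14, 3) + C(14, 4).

1471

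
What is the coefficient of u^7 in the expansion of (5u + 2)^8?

1250000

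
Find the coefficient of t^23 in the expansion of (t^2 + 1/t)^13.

General term: C(13,j)·(t^2)^j·(1/t)^(13-j), with t-exponent 2j − 1(13−j) = 3j − 13.
Set 3j − 13 = 23: j = 12.
C(13,12) = 13; 1^12 = 1; 1^1 = 1.
Coefficient = 13 · 1 · 1 = 13.

13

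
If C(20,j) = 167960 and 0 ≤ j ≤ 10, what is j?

9

C(20,j) increases on 0 ≤ j ≤ 10. C(20,8) = 125970 and C(20,9) = 167960, so j = 9.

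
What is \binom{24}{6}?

C(24,6) = (24·23·22·21·20·19) / 6! = 96909120 / 720 = 134596.

134596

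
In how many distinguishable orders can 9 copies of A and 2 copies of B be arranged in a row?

Choose positions for the A's: C(11,9) = 55.

55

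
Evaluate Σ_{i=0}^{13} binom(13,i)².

By Vandermonde's identity, Σ C(13,i)² = C(26,13) = 10400600.

10400600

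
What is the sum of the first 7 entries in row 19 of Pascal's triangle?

1 + 19 + 171 + 969 + 3876 + 11628 + 27132 = 43796.

43796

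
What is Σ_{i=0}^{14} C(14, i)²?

Σ C(14,i)² is the coefficient of x^14 in (1+x)^14(1+x)^14 = (1+x)^28, i.e. C(28,14) = 40116600.

40116600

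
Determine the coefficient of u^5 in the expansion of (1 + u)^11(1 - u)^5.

Coefficient of u^5 = Σ_{j} C(11,j)·1^j·C(5,5-j)·(-1)^(5-j) for j from 0 to 5.
= (-1) + 55 + (-550) + 1650 + (-1650) + 462 = -34.

-34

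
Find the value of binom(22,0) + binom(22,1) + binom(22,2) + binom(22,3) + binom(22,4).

1 + 22 + 231 + 1540 + 7315 = 9109.

9109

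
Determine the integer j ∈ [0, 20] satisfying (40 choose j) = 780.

2

C(40,j) increases on 0 ≤ j ≤ 20. C(40,1) = 40 and C(40,2) = 780, so j = 2.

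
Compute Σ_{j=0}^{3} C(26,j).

2952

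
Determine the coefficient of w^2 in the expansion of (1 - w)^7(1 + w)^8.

Coefficient of w^2 = Σ_{j} C(7,j)·(-1)^j·C(8,2-j)·1^(2-j) for j from 0 to 2.
= 28 + (-56) + 21 = -7.

-7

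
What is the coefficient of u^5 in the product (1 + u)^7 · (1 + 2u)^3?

819

Coefficient of u^5 = Σ_{j} C(7,j)·1^j·C(3,5-j)·2^(5-j) for j from 2 to 5.
= 168 + 420 + 210 + 21 = 819.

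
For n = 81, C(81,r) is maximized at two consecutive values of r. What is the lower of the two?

40

For odd n = 81, C(81,r) peaks at r = (n−1)/2 and (n+1)/2; the lower is 40.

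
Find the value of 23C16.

C(23,16) = C(23,7) by symmetry.
C(23,7) = (23·22·21·20·19·18·17) / 7! = 1235591280 / 5040 = 245157.

245157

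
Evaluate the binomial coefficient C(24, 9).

1307504

C(24,9) = (24·23·22·21·20·19·18·17·16) / 9! = 474467051520 / 362880 = 1307504.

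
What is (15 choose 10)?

C(15,10) = C(15,5) by symmetry.
C(15,5) = (15·14·13·12·11) / 5! = 360360 / 120 = 3003.

3003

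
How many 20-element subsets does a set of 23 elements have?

C(23,20) = C(23,3) by symmetry.
C(23,3) = (23·22·21) / 3! = 10626 / 6 = 1771.

1771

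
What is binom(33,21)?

C(33,21) = C(33,12) by symmetry.
C(33,12) = (33·32·31·30·29·28·27·26·25·24·23·22) / 12! = 169958063987712000 / 479001600 = 354817320.

354817320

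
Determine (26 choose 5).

65780

C(26,5) = (26·25·24·23·22) / 5! = 7893600 / 120 = 65780.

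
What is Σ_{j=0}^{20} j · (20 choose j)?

10485760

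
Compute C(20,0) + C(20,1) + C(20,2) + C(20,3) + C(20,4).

6196

1 + 20 + 190 + 1140 + 4845 = 6196.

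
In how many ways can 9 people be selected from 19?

92378

This is C(19,9) = 92378.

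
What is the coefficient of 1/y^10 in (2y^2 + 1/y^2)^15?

General term: C(15,j)·(2y^2)^j·(1/y^2)^(15-j), with y-exponent 2j − 2(15−j) = 4j − 30.
Set 4j − 30 = -10: j = 5.
C(15,5) = 3003; 2^5 = 32; 1^10 = 1.
Coefficient = 3003 · 32 · 1 = 96096.

96096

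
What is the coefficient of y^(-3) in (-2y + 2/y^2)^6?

General term: C(6,j)·(-2y)^j·(2/y^2)^(6-j), with y-exponent 1j − 2(6−j) = 3j − 12.
Set 3j − 12 = -3: j = 3.
C(6,3) = 20; (-2)^3 = -8; 2^3 = 8.
Coefficient = 20 · (-8) · 8 = -1280.

-1280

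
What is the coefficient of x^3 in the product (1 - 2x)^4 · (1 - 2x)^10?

-2912

(1 - 2x)^4(1 - 2x)^10 = (1 - 2x)^14, so the coefficient of x^3 is C(14,3)·(-2)^3 = 364·-8 = -2912.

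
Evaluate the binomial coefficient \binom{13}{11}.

78

C(13,11) = C(13,2) by symmetry.
C(13,2) = (13·12) / 2! = 156 / 2 = 78.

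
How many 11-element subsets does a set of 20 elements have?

167960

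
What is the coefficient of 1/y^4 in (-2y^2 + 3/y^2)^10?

2449440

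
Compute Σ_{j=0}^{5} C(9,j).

1 + 9 + 36 + 84 + 126 + 126 = 382.

382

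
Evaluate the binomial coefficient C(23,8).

C(23,8) = (23·22·21·20·19·18·17·16) / 8! = 19769460480 / 40320 = 490314.

490314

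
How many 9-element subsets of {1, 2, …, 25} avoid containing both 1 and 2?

All 9-subsets: C(25,9) = 2042975. Those containing both fixed elements: C(23,7) = 245157.
2042975 − 245157 = 1797818.

1797818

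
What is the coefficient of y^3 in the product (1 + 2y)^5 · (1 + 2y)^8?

2288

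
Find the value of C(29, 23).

C(29,23) = C(29,6) by symmetry.
C(29,6) = (29·28·27·26·25·24) / 6! = 342014400 / 720 = 475020.

475020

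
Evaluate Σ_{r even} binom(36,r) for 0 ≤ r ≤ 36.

34359738368

Even-r terms of row 36 sum to 2^35 = 34359738368.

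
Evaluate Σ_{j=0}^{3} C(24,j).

1 + 24 + 276 + 2024 = 2325.

2325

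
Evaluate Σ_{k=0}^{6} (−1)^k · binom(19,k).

The partial alternating sum Σ_{k=0}^{6} (−1)^k C(19,k) = (−1)^6 C(18,6) = 18564.

18564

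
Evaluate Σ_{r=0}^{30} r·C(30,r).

16106127360

Differentiating (1+x)^30 and setting x=1: Σ r·C(30,r) = 30·2^29 = 16106127360.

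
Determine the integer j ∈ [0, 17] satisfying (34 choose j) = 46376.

4

C(34,j) increases on 0 ≤ j ≤ 17. C(34,3) = 5984 and C(34,4) = 46376, so j = 4.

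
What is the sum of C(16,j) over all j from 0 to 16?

The entries of row 16 sum to 2^16 = 65536.

65536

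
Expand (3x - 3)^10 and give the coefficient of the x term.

The general term is C(10,j)·(3x)^j·(-3)^(10-j); the x^1 term has j = 1.
C(10,1) = 10.
Coefficient = C(10,1) · 3^1 · (-3)^9 = 10 · 3 · (-19683) = -590490.

-590490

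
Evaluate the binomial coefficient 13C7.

1716

C(13,7) = C(13,6) by symmetry.
C(13,6) = (13·12·11·10·9·8) / 6! = 1235520 / 720 = 1716.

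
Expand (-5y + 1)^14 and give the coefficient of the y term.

The general term is C(14,j)·(-5y)^j·(1)^(14-j); the y^1 term has j = 1.
C(14,1) = 14.
Coefficient = C(14,1) · (-5)^1 = 14 · (-5) = -70.

-70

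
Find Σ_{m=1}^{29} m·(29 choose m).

7784628224

Since m·C(29,m) = 29·C(28,m−1), the sum is 29·2^28 = 29·268435456 = 7784628224.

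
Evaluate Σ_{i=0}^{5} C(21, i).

27896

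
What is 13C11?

C(13,11) = C(13,2) by symmetry.
C(13,2) = (13·12) / 2! = 156 / 2 = 78.

78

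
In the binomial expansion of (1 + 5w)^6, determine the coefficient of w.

30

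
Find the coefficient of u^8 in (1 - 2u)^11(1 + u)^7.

8646

Coefficient of u^8 = Σ_{j} C(11,j)·(-2)^j·C(7,8-j)·1^(8-j) for j from 1 to 8.
= (-22) + 1540 + (-27720) + 184800 + (-517440) + 620928 + (-295680) + 42240 = 8646.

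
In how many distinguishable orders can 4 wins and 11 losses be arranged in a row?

Choose positions for the wins: C(15,4) = 1365.

1365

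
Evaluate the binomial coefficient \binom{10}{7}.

120

C(10,7) = C(10,3) by symmetry.
C(10,3) = (10·9·8) / 3! = 720 / 6 = 120.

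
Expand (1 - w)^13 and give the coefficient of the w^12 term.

13

The general term is C(13,j)·(1)^j·(-w)^(13-j); the w^12 term has j = 1.
C(13,1) = 13.
Coefficient = C(13,1) = 13.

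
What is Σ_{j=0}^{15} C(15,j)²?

Σ C(15,j)² is the coefficient of x^15 in (1+x)^15(1+x)^15 = (1+x)^30, i.e. C(30,15) = 155117520.

155117520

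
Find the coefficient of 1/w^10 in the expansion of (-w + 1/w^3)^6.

15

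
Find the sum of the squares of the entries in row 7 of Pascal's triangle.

By Vandermonde's identity, Σ C(7,k)² = C(14,7) = 3432.

3432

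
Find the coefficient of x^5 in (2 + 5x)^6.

37500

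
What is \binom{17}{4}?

2380

C(17,4) = (17·16·15·14) / 4! = 57120 / 24 = 2380.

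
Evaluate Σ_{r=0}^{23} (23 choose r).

The entries of row 23 sum to 2^23 = 8388608.

8388608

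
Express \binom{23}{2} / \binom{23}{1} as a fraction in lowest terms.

11

C(n,k+1)/C(n,k) = (n−k)/(k+1) = (23−1)/(1+1) = 22/2 = 11.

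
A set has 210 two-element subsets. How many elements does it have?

n(n−1)/2 = 210 ⇒ n(n−1) = 420. Since 21·20 = 420, n = 21.

21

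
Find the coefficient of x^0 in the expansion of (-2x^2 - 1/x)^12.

General term: C(12,j)·(-2x^2)^j·(-1/x)^(12-j), with x-exponent 2j − 1(12−j) = 3j − 12.
Set 3j − 12 = 0: j = 4.
C(12,4) = 495; (-2)^4 = 16; (-1)^8 = 1.
Coefficient = 495 · 16 · 1 = 7920.

7920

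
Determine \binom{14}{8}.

3003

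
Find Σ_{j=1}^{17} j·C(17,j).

1114112

Differentiating (1+x)^17 and setting x=1: Σ j·C(17,j) = 17·2^16 = 1114112.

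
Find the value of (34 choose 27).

5379616

C(34,27) = C(34,7) by symmetry.
C(34,7) = (34·33·32·31·30·29·28) / 7! = 27113264640 / 5040 = 5379616.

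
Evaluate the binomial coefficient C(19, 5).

11628

C(19,5) = (19·18·17·16·15) / 5! = 1395360 / 120 = 11628.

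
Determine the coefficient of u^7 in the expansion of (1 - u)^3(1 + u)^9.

Coefficient of u^7 = Σ_{j} C(3,j)·(-1)^j·C(9,7-j)·1^(7-j) for j from 0 to 3.
= 36 + (-252) + 378 + (-126) = 36.

36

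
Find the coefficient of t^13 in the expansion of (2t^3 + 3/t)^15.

5404164480

General term: C(15,j)·(2t^3)^j·(3/t)^(15-j), with t-exponent 3j − 1(15−j) = 4j − 15.
Set 4j − 15 = 13: j = 7.
C(15,7) = 6435; 2^7 = 128; 3^8 = 6561.
Coefficient = 6435 · 128 · 6561 = 5404164480.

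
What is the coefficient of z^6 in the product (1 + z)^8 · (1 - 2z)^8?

Coefficient of z^6 = Σ_{j} C(8,j)·1^j·C(8,6-j)·(-2)^(6-j) for j from 0 to 6.
= 1792 + (-14336) + 31360 + (-25088) + 7840 + (-896) + 28 = 700.

700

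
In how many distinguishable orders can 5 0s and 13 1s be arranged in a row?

8568

Choose positions for the 0s: C(18,5) = 8568.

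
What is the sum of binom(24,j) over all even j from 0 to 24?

8388608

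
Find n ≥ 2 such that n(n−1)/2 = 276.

n(n−1)/2 = 276 ⇒ n(n−1) = 552. Since 24·23 = 552, n = 24.

24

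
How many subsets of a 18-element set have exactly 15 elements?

816

Choose the 15 positions: C(18,15) = 816.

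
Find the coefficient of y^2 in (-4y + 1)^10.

The general term is C(10,j)·(-4y)^j·(1)^(10-j); the y^2 term has j = 2.
C(10,2) = 45.
Coefficient = C(10,2) · (-4)^2 = 45 · 16 = 720.

720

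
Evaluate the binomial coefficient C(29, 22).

C(29,22) = C(29,7) by symmetry.
C(29,7) = (29·28·27·26·25·24·23) / 7! = 7866331200 / 5040 = 1560780.

1560780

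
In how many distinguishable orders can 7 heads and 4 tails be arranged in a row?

330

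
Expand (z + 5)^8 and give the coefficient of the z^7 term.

40

The general term is C(8,j)·(z)^j·(5)^(8-j); the z^7 term has j = 7.
C(8,7) = 8.
Coefficient = C(8,7) · 5^1 = 8 · 5 = 40.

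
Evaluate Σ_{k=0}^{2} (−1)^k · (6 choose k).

10

The partial alternating sum Σ_{k=0}^{2} (−1)^k C(6,k) = (−1)^2 C(5,2) = 10.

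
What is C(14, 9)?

C(14,9) = C(14,5) by symmetry.
C(14,5) = (14·13·12·11·10) / 5! = 240240 / 120 = 2002.

2002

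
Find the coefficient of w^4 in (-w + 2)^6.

60

The general term is C(6,j)·(-w)^j·(2)^(6-j); the w^4 term has j = 4.
C(6,4) = 15.
Coefficient = C(6,4) · 2^2 = 15 · 4 = 60.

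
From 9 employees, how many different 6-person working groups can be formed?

This is C(9,6) = 84.

84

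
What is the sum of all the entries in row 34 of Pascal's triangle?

17179869184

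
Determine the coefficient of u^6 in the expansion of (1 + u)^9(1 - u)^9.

Coefficient of u^6 = Σ_{j} C(9,j)·1^j·C(9,6-j)·(-1)^(6-j) for j from 0 to 6.
= 84 + (-1134) + 4536 + (-7056) + 4536 + (-1134) + 84 = -84.

-84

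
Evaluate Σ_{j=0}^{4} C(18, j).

4048

1 + 18 + 153 + 816 + 3060 = 4048.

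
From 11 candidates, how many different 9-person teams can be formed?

This is C(11,9) = 55.

55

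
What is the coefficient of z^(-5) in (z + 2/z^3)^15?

96096

General term: C(15,j)·(z)^j·(2/z^3)^(15-j), with z-exponent 1j − 3(15−j) = 4j − 45.
Set 4j − 45 = -5: j = 10.
C(15,10) = 3003; 1^10 = 1; 2^5 = 32.
Coefficient = 3003 · 1 · 32 = 96096.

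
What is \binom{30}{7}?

2035800

C(30,7) = (30·29·28·27·26·25·24) / 7! = 10260432000 / 5040 = 2035800.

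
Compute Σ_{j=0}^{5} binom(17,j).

9402

1 + 17 + 136 + 680 + 2380 + 6188 = 9402.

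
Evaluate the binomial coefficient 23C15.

C(23,15) = C(23,8) by symmetry.
C(23,8) = (23·22·21·20·19·18·17·16) / 8! = 19769460480 / 40320 = 490314.

490314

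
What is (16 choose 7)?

11440

C(16,7) = (16·15·14·13·12·11·10) / 7! = 57657600 / 5040 = 11440.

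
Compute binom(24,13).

2496144

C(24,13) = C(24,11) by symmetry.
C(24,11) = (24·23·22·21·20·19·18·17·16·15·14) / 11! = 99638080819200 / 39916800 = 2496144.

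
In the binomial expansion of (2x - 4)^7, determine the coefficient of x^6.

-1792

The general term is C(7,j)·(2x)^j·(-4)^(7-j); the x^6 term has j = 6.
C(7,6) = 7.
Coefficient = C(7,6) · 2^6 · (-4)^1 = 7 · 64 · (-4) = -1792.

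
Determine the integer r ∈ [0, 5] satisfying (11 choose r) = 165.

3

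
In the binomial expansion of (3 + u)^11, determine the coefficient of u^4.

The general term is C(11,j)·(3)^j·(u)^(11-j); the u^4 term has j = 7.
C(11,7) = 330.
Coefficient = C(11,7) · 3^7 = 330 · 2187 = 721710.

721710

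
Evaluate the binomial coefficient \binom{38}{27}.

C(38,27) = C(38,11) by symmetry.
C(38,11) = (38·37·36·35·34·33·32·31·30·29·28) / 11! = 48032775105638400 / 39916800 = 1203322288.

1203322288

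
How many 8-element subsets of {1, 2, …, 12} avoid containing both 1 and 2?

All 8-subsets: C(12,8) = 495. Those containing both fixed elements: C(10,6) = 210.
495 − 210 = 285.

285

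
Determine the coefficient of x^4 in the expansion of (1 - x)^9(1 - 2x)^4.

1966

Coefficient of x^4 = Σ_{j} C(9,j)·(-1)^j·C(4,4-j)·(-2)^(4-j) for j from 0 to 4.
= 16 + 288 + 864 + 672 + 126 = 1966.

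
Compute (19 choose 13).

27132

C(19,13) = C(19,6) by symmetry.
C(19,6) = (19·18·17·16·15·14) / 6! = 19535040 / 720 = 27132.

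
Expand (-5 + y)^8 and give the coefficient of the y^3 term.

The general term is C(8,j)·(-5)^j·(y)^(8-j); the y^3 term has j = 5.
C(8,5) = 56.
Coefficient = C(8,5) · (-5)^5 = 56 · (-3125) = -175000.

-175000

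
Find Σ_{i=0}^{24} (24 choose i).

The entries of row 24 sum to 2^24 = 16777216.

16777216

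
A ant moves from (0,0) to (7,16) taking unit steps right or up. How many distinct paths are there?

245157

Each path is a sequence of 23 steps with 7 rights: C(23,7) = 245157.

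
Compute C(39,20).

68923264410

C(39,20) = C(39,19) by symmetry.
C(39,19) = (39·38·37·36·35·34·33·32·31·30·29·28·27·26·25·24·23·22·21) / 19! = 8384177419658927035269120000 / 121645100408832000 = 68923264410.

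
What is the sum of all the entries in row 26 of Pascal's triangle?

Setting x = 1 in (1+x)^26 gives Σ C(26,k) = 2^26 = 67108864.

67108864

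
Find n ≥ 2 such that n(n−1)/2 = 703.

n(n−1)/2 = 703 ⇒ n(n−1) = 1406. Since 38·37 = 1406, n = 38.

38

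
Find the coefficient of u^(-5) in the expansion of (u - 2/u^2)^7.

560

General term: C(7,j)·(u)^j·(-2/u^2)^(7-j), with u-exponent 1j − 2(7−j) = 3j − 14.
Set 3j − 14 = -5: j = 3.
C(7,3) = 35; 1^3 = 1; (-2)^4 = 16.
Coefficient = 35 · 1 · 16 = 560.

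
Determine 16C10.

C(16,10) = C(16,6) by symmetry.
C(16,6) = (16·15·14·13·12·11) / 6! = 5765760 / 720 = 8008.

8008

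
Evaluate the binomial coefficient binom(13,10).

C(13,10) = C(13,3) by symmetry.
C(13,3) = (13·12·11) / 3! = 1716 / 6 = 286.

286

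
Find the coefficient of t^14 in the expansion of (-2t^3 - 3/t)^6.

General term: C(6,j)·(-2t^3)^j·(-3/t)^(6-j), with t-exponent 3j − 1(6−j) = 4j − 6.
Set 4j − 6 = 14: j = 5.
C(6,5) = 6; (-2)^5 = -32; (-3)^1 = -3.
Coefficient = 6 · (-32) · (-3) = 576.

576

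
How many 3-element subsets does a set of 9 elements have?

C(9,3) = (9·8·7) / 3! = 504 / 6 = 84.

84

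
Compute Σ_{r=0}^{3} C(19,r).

1160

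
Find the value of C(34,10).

131128140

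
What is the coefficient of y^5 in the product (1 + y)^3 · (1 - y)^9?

36

Coefficient of y^5 = Σ_{j} C(3,j)·1^j·C(9,5-j)·(-1)^(5-j) for j from 0 to 3.
= (-126) + 378 + (-252) + 36 = 36.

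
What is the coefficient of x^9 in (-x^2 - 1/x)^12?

792

General term: C(12,j)·(-x^2)^j·(-1/x)^(12-j), with x-exponent 2j − 1(12−j) = 3j − 12.
Set 3j − 12 = 9: j = 7.
C(12,7) = 792; (-1)^7 = -1; (-1)^5 = -1.
Coefficient = 792 · (-1) · (-1) = 792.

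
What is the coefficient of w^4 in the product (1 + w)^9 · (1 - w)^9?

36

Coefficient of w^4 = Σ_{j} C(9,j)·1^j·C(9,4-j)·(-1)^(4-j) for j from 0 to 4.
= 126 + (-756) + 1296 + (-756) + 126 = 36.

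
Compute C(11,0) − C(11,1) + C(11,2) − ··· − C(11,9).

-10

The partial alternating sum Σ_{k=0}^{9} (−1)^k C(11,k) = (−1)^9 C(10,9) = -10.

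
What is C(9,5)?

C(9,5) = C(9,4) by symmetry.
C(9,4) = (9·8·7·6) / 4! = 3024 / 24 = 126.

126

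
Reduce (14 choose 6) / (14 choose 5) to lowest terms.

3/2

C(n,k+1)/C(n,k) = (n−k)/(k+1) = (14−5)/(5+1) = 9/6 = 3/2.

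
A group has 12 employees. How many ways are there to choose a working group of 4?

This is C(12,4) = 495.

495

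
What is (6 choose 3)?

20

C(6,3) = (6·5·4) / 3! = 120 / 6 = 20.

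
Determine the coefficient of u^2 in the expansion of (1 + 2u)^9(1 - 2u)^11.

Coefficient of u^2 = Σ_{j} C(9,j)·2^j·C(11,2-j)·(-2)^(2-j) for j from 0 to 2.
= 220 + (-396) + 144 = -32.

-32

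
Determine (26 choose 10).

5311735

C(26,10) = (26·25·24·23·22·21·20·19·18·17) / 10! = 19275223968000 / 3628800 = 5311735.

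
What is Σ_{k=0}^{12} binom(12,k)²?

Σ C(12,k)² is the coefficient of x^12 in (1+x)^12(1+x)^12 = (1+x)^24, i.e. C(24,12) = 2704156.

2704156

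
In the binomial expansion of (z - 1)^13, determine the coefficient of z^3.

The general term is C(13,j)·(z)^j·(-1)^(13-j); the z^3 term has j = 3.
C(13,3) = 286.
Coefficient = C(13,3) = 286.

286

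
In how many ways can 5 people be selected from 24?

This is C(24,5) = 42504.

42504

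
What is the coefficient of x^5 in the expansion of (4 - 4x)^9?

The general term is C(9,j)·(4)^j·(-4x)^(9-j); the x^5 term has j = 4.
C(9,4) = 126.
Coefficient = C(9,4) · 4^4 · (-4)^5 = 126 · 256 · (-1024) = -33030144.

-33030144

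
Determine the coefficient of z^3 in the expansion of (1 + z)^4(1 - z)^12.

-24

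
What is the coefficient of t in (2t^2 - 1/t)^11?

General term: C(11,j)·(2t^2)^j·(-1/t)^(11-j), with t-exponent 2j − 1(11−j) = 3j − 11.
Set 3j − 11 = 1: j = 4.
C(11,4) = 330; 2^4 = 16; (-1)^7 = -1.
Coefficient = 330 · 16 · (-1) = -5280.

-5280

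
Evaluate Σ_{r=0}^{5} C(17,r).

9402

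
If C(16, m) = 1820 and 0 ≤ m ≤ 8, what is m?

C(16,m) increases on 0 ≤ m ≤ 8. C(16,3) = 560 and C(16,4) = 1820, so m = 4.

4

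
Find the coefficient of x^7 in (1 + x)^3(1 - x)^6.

0

Coefficient of x^7 = Σ_{j} C(3,j)·1^j·C(6,7-j)·(-1)^(7-j) for j from 1 to 3.
= 3 + (-18) + 15 = 0.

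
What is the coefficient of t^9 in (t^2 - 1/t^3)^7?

General term: C(7,j)·(t^2)^j·(-1/t^3)^(7-j), with t-exponent 2j − 3(7−j) = 5j − 21.
Set 5j − 21 = 9: j = 6.
C(7,6) = 7; 1^6 = 1; (-1)^1 = -1.
Coefficient = 7 · 1 · (-1) = -7.

-7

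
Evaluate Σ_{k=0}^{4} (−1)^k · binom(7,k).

15

The partial alternating sum Σ_{k=0}^{4} (−1)^k C(7,k) = (−1)^4 C(6,4) = 15.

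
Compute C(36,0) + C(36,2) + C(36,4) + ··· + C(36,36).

34359738368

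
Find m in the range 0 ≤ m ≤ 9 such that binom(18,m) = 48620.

9

C(18,m) increases on 0 ≤ m ≤ 9. C(18,8) = 43758 and C(18,9) = 48620, so m = 9.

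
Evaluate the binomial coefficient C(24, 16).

735471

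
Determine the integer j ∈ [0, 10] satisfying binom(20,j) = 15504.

C(20,j) increases on 0 ≤ j ≤ 10. C(20,4) = 4845 and C(20,5) = 15504, so j = 5.

5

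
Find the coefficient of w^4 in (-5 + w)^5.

-25

The general term is C(5,j)·(-5)^j·(w)^(5-j); the w^4 term has j = 1.
C(5,1) = 5.
Coefficient = C(5,1) · (-5)^1 = 5 · (-5) = -25.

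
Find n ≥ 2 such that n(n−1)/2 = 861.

42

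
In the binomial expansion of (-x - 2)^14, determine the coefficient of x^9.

The general term is C(14,j)·(-x)^j·(-2)^(14-j); the x^9 term has j = 9.
C(14,9) = 2002.
Coefficient = C(14,9) · (-1)^9 · (-2)^5 = 2002 · (-1) · (-32) = 64064.

64064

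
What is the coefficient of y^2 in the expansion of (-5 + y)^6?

The general term is C(6,j)·(-5)^j·(y)^(6-j); the y^2 term has j = 4.
C(6,4) = 15.
Coefficient = C(6,4) · (-5)^4 = 15 · 625 = 9375.

9375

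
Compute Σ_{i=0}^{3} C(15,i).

1 + 15 + 105 + 455 = 576.

576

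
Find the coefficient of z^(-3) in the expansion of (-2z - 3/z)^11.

General term: C(11,j)·(-2z)^j·(-3/z)^(11-j), with z-exponent 1j − 1(11−j) = 2j − 11.
Set 2j − 11 = -3: j = 4.
C(11,4) = 330; (-2)^4 = 16; (-3)^7 = -2187.
Coefficient = 330 · 16 · (-2187) = -11547360.

-11547360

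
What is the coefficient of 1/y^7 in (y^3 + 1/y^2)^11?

165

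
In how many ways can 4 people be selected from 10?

This is C(10,4) = 210.

210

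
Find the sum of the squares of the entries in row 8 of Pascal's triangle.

12870

By Vandermonde's identity, Σ C(8,j)² = C(16,8) = 12870.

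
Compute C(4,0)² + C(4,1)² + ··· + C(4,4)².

70

Σ C(4,r)² is the coefficient of x^4 in (1+x)^4(1+x)^4 = (1+x)^8, i.e. C(8,4) = 70.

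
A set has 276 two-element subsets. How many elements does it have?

n(n−1)/2 = 276 ⇒ n(n−1) = 552. Since 24·23 = 552, n = 24.

24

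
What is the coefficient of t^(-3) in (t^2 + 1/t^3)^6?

General term: C(6,j)·(t^2)^j·(1/t^3)^(6-j), with t-exponent 2j − 3(6−j) = 5j − 18.
Set 5j − 18 = -3: j = 3.
C(6,3) = 20; 1^3 = 1; 1^3 = 1.
Coefficient = 20 · 1 · 1 = 20.

20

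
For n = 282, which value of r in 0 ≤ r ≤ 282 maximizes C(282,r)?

141

C(282,r) is maximized at r = 282/2 = 141.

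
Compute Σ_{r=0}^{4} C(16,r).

2517

1 + 16 + 120 + 560 + 1820 = 2517.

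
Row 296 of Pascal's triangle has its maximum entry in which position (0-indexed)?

148

C(296,j) is maximized at j = 296/2 = 148.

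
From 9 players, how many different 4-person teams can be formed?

126

This is C(9,4) = 126.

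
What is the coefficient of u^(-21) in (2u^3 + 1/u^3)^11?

General term: C(11,j)·(2u^3)^j·(1/u^3)^(11-j), with u-exponent 3j − 3(11−j) = 6j − 33.
Set 6j − 33 = -21: j = 2.
C(11,2) = 55; 2^2 = 4; 1^9 = 1.
Coefficient = 55 · 4 · 1 = 220.

220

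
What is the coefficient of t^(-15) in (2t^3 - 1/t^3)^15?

96096

General term: C(15,j)·(2t^3)^j·(-1/t^3)^(15-j), with t-exponent 3j − 3(15−j) = 6j − 45.
Set 6j − 45 = -15: j = 5.
C(15,5) = 3003; 2^5 = 32; (-1)^10 = 1.
Coefficient = 3003 · 32 · 1 = 96096.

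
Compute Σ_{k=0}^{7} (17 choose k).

1 + 17 + 136 + 680 + 2380 + 6188 + 12376 + 19448 = 41226.

41226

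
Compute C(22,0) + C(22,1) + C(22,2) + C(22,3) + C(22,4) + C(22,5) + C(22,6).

1 + 22 + 231 + 1540 + 7315 + 26334 + 74613 = 110056.

110056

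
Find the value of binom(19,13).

27132

C(19,13) = C(19,6) by symmetry.
C(19,6) = (19·18·17·16·15·14) / 6! = 19535040 / 720 = 27132.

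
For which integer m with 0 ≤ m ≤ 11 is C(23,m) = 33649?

C(23,m) increases on 0 ≤ m ≤ 11. C(23,4) = 8855 and C(23,5) = 33649, so m = 5.

5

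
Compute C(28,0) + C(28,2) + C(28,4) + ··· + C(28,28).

134217728

Half of (1+1)^28 + (1−1)^28 gives the even-index sum: 2^27 = 134217728.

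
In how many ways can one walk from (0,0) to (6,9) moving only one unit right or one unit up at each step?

5005

Each path is a sequence of 15 steps with 6 rights: C(15,6) = 5005.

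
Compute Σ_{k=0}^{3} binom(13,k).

1 + 13 + 78 + 286 = 378.

378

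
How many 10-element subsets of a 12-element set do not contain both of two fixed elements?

All 10-subsets: C(12,10) = 66. Those containing both fixed elements: C(10,8) = 45.
66 − 45 = 21.

21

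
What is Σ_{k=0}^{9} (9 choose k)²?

48620

By Vandermonde's identity, Σ C(9,k)² = C(18,9) = 48620.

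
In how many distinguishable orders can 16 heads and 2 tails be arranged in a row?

153

Choose positions for the heads: C(18,16) = 153.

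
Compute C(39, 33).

3262623

C(39,33) = C(39,6) by symmetry.
C(39,6) = (39·38·37·36·35·34) / 6! = 2349088560 / 720 = 3262623.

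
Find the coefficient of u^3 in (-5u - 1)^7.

The general term is C(7,j)·(-5u)^j·(-1)^(7-j); the u^3 term has j = 3.
C(7,3) = 35.
Coefficient = C(7,3) · (-5)^3 = 35 · (-125) = -4375.

-4375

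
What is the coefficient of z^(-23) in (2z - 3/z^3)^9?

General term: C(9,j)·(2z)^j·(-3/z^3)^(9-j), with z-exponent 1j − 3(9−j) = 4j − 27.
Set 4j − 27 = -23: j = 1.
C(9,1) = 9; 2^1 = 2; (-3)^8 = 6561.
Coefficient = 9 · 2 · 6561 = 118098.

118098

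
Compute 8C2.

28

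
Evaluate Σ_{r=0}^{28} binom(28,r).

Setting x = 1 in (1+x)^28 gives Σ C(28,r) = 2^28 = 268435456.

268435456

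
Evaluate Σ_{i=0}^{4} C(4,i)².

Σ C(4,i)² is the coefficient of x^4 in (1+x)^4(1+x)^4 = (1+x)^8, i.e. C(8,4) = 70.

70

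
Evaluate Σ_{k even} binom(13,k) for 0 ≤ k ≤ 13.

4096

Half of (1+1)^13 + (1−1)^13 gives the even-index sum: 2^12 = 4096.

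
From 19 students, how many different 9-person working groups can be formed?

This is C(19,9) = 92378.

92378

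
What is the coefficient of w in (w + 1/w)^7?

General term: C(7,j)·(w)^j·(1/w)^(7-j), with w-exponent 1j − 1(7−j) = 2j − 7.
Set 2j − 7 = 1: j = 4.
C(7,4) = 35; 1^4 = 1; 1^3 = 1.
Coefficient = 35 · 1 · 1 = 35.

35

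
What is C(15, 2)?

C(15,2) = (15·14) / 2! = 210 / 2 = 105.

105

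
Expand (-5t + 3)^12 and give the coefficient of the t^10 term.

The general term is C(12,j)·(-5t)^j·(3)^(12-j); the t^10 term has j = 10.
C(12,10) = 66.
Coefficient = C(12,10) · (-5)^10 · 3^2 = 66 · 9765625 · 9 = 5800781250.

5800781250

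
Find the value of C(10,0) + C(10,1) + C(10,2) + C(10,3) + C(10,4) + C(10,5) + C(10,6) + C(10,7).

1 + 10 + 45 + 120 + 210 + 252 + 210 + 120 = 968.

968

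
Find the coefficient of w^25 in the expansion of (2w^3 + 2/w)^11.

General term: C(11,j)·(2w^3)^j·(2/w)^(11-j), with w-exponent 3j − 1(11−j) = 4j − 11.
Set 4j − 11 = 25: j = 9.
C(11,9) = 55; 2^9 = 512; 2^2 = 4.
Coefficient = 55 · 512 · 4 = 112640.

112640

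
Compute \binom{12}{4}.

495

C(12,4) = (12·11·10·9) / 4! = 11880 / 24 = 495.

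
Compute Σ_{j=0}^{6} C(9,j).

1 + 9 + 36 + 84 + 126 + 126 + 84 = 466.

466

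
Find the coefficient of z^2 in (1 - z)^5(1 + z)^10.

5

Coefficient of z^2 = Σ_{j} C(5,j)·(-1)^j·C(10,2-j)·1^(2-j) for j from 0 to 2.
= 45 + (-50) + 10 = 5.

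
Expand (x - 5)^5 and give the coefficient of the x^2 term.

The general term is C(5,j)·(x)^j·(-5)^(5-j); the x^2 term has j = 2.
C(5,2) = 10.
Coefficient = C(5,2) · (-5)^3 = 10 · (-125) = -1250.

-1250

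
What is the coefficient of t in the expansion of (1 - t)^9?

The general term is C(9,j)·(1)^j·(-t)^(9-j); the t^1 term has j = 8.
C(9,8) = 9.
Coefficient = C(9,8) · (-1)^1 = 9 · (-1) = -9.

-9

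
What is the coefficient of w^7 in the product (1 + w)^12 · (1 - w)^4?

88

Coefficient of w^7 = Σ_{j} C(12,j)·1^j·C(4,7-j)·(-1)^(7-j) for j from 3 to 7.
= 220 + (-1980) + 4752 + (-3696) + 792 = 88.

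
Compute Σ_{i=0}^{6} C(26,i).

313912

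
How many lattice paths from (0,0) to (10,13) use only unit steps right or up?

1144066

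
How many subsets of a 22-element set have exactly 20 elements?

Choose the 20 positions: C(22,20) = 231.

231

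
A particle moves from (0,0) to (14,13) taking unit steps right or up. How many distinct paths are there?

20058300

Each path is a sequence of 27 steps with 14 rights: C(27,14) = 20058300.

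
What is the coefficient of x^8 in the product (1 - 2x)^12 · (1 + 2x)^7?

-53760

Coefficient of x^8 = Σ_{j} C(12,j)·(-2)^j·C(7,8-j)·2^(8-j) for j from 1 to 8.
= (-3072) + 118272 + (-1182720) + 4435200 + (-7096320) + 4967424 + (-1419264) + 126720 = -53760.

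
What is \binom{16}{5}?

4368

C(16,5) = (16·15·14·13·12) / 5! = 524160 / 120 = 4368.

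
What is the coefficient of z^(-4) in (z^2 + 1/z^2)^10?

210

General term: C(10,j)·(z^2)^j·(1/z^2)^(10-j), with z-exponent 2j − 2(10−j) = 4j − 20.
Set 4j − 20 = -4: j = 4.
C(10,4) = 210; 1^4 = 1; 1^6 = 1.
Coefficient = 210 · 1 · 1 = 210.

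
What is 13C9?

C(13,9) = C(13,4) by symmetry.
C(13,4) = (13·12·11·10) / 4! = 17160 / 24 = 715.

715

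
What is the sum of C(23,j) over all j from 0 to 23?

Setting x = 1 in (1+x)^23 gives Σ C(23,j) = 2^23 = 8388608.

8388608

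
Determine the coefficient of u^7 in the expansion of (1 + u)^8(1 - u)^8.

Coefficient of u^7 = Σ_{j} C(8,j)·1^j·C(8,7-j)·(-1)^(7-j) for j from 0 to 7.
= (-8) + 224 + (-1568) + 3920 + (-3920) + 1568 + (-224) + 8 = 0.

0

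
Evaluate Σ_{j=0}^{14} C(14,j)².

Σ C(14,j)² is the coefficient of x^14 in (1+x)^14(1+x)^14 = (1+x)^28, i.e. C(28,14) = 40116600.

40116600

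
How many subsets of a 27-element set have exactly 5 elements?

Choose the 5 positions: C(27,5) = 80730.

80730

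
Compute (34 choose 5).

C(34,5) = (34·33·32·31·30) / 5! = 33390720 / 120 = 278256.

278256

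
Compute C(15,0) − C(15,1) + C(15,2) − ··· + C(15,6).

3003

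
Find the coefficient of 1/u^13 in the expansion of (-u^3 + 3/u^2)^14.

General term: C(14,j)·(-u^3)^j·(3/u^2)^(14-j), with u-exponent 3j − 2(14−j) = 5j − 28.
Set 5j − 28 = -13: j = 3.
C(14,3) = 364; (-1)^3 = -1; 3^11 = 177147.
Coefficient = 364 · (-1) · 177147 = -64481508.

-64481508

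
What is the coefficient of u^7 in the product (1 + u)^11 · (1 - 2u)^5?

-770

Coefficient of u^7 = Σ_{j} C(11,j)·1^j·C(5,7-j)·(-2)^(7-j) for j from 2 to 7.
= (-1760) + 13200 + (-26400) + 18480 + (-4620) + 330 = -770.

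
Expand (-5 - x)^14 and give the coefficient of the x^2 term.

22216796875

The general term is C(14,j)·(-5)^j·(-x)^(14-j); the x^2 term has j = 12.
C(14,12) = 91.
Coefficient = C(14,12) · (-5)^12 = 91 · 244140625 = 22216796875.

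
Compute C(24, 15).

1307504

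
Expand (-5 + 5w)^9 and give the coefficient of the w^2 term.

-70312500

The general term is C(9,j)·(-5)^j·(5w)^(9-j); the w^2 term has j = 7.
C(9,7) = 36.
Coefficient = C(9,7) · (-5)^7 · 5^2 = 36 · (-78125) · 25 = -70312500.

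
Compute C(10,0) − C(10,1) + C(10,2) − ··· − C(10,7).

The partial alternating sum Σ_{k=0}^{7} (−1)^k C(10,k) = (−1)^7 C(9,7) = -36.

-36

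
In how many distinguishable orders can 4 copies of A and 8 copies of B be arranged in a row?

Choose positions for the A's: C(12,4) = 495.

495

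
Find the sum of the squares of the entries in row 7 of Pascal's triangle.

3432

By Vandermonde's identity, Σ C(7,i)² = C(14,7) = 3432.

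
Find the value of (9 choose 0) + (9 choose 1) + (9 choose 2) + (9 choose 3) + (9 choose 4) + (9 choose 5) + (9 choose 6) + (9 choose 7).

502

1 + 9 + 36 + 84 + 126 + 126 + 84 + 36 = 502.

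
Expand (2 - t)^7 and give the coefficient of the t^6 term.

14

The general term is C(7,j)·(2)^j·(-t)^(7-j); the t^6 term has j = 1.
C(7,1) = 7.
Coefficient = C(7,1) · 2^1 = 7 · 2 = 14.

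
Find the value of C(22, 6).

C(22,6) = (22·21·20·19·18·17) / 6! = 53721360 / 720 = 74613.

74613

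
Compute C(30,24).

593775

C(30,24) = C(30,6) by symmetry.
C(30,6) = (30·29·28·27·26·25) / 6! = 427518000 / 720 = 593775.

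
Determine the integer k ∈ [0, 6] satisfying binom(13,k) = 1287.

5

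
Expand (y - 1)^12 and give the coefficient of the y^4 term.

The general term is C(12,j)·(y)^j·(-1)^(12-j); the y^4 term has j = 4.
C(12,4) = 495.
Coefficient = C(12,4) = 495.

495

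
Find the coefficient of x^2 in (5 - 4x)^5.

20000

The general term is C(5,j)·(5)^j·(-4x)^(5-j); the x^2 term has j = 3.
C(5,3) = 10.
Coefficient = C(5,3) · 5^3 · (-4)^2 = 10 · 125 · 16 = 20000.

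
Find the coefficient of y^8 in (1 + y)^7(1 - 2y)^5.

270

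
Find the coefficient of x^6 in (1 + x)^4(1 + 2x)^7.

Coefficient of x^6 = Σ_{j} C(4,j)·1^j·C(7,6-j)·2^(6-j) for j from 0 to 4.
= 448 + 2688 + 3360 + 1120 + 84 = 7700.

7700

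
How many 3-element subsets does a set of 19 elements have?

969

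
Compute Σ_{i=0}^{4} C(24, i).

12951

1 + 24 + 276 + 2024 + 10626 = 12951.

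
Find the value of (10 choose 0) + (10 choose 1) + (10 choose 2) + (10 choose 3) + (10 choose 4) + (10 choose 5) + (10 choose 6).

1 + 10 + 45 + 120 + 210 + 252 + 210 = 848.

848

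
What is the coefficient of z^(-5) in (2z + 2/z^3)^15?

98402304

General term: C(15,j)·(2z)^j·(2/z^3)^(15-j), with z-exponent 1j − 3(15−j) = 4j − 45.
Set 4j − 45 = -5: j = 10.
C(15,10) = 3003; 2^10 = 1024; 2^5 = 32.
Coefficient = 3003 · 1024 · 32 = 98402304.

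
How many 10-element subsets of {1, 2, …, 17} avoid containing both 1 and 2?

13013

All 10-subsets: C(17,10) = 19448. Those containing both fixed elements: C(15,8) = 6435.
19448 − 6435 = 13013.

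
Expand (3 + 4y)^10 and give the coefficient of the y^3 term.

16796160

The general term is C(10,j)·(3)^j·(4y)^(10-j); the y^3 term has j = 7.
C(10,7) = 120.
Coefficient = C(10,7) · 3^7 · 4^3 = 120 · 2187 · 64 = 16796160.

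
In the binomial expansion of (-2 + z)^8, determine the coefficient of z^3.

The general term is C(8,j)·(-2)^j·(z)^(8-j); the z^3 term has j = 5.
C(8,5) = 56.
Coefficient = C(8,5) · (-2)^5 = 56 · (-32) = -1792.

-1792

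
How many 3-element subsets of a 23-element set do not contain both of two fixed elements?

1750

All 3-subsets: C(23,3) = 1771. Those containing both fixed elements: C(21,1) = 21.
1771 − 21 = 1750.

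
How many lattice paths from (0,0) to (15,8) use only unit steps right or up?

Each path is a sequence of 23 steps with 15 rights: C(23,15) = 490314.

490314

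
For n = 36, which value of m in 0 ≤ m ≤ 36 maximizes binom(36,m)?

18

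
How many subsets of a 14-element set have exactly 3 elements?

364

Choose the 3 positions: C(14,3) = 364.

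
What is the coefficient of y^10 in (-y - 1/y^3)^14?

14

General term: C(14,j)·(-y)^j·(-1/y^3)^(14-j), with y-exponent 1j − 3(14−j) = 4j − 42.
Set 4j − 42 = 10: j = 13.
C(14,13) = 14; (-1)^13 = -1; (-1)^1 = -1.
Coefficient = 14 · (-1) · (-1) = 14.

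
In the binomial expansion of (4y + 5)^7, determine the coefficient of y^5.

537600

The general term is C(7,j)·(4y)^j·(5)^(7-j); the y^5 term has j = 5.
C(7,5) = 21.
Coefficient = C(7,5) · 4^5 · 5^2 = 21 · 1024 · 25 = 537600.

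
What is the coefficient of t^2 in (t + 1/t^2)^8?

28

General term: C(8,j)·(t)^j·(1/t^2)^(8-j), with t-exponent 1j − 2(8−j) = 3j − 16.
Set 3j − 16 = 2: j = 6.
C(8,6) = 28; 1^6 = 1; 1^2 = 1.
Coefficient = 28 · 1 · 1 = 28.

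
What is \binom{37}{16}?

12875774670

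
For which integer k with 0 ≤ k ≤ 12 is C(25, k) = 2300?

3

C(25,k) increases on 0 ≤ k ≤ 12. C(25,2) = 300 and C(25,3) = 2300, so k = 3.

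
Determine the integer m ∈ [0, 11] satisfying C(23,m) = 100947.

6

C(23,m) increases on 0 ≤ m ≤ 11. C(23,5) = 33649 and C(23,6) = 100947, so m = 6.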